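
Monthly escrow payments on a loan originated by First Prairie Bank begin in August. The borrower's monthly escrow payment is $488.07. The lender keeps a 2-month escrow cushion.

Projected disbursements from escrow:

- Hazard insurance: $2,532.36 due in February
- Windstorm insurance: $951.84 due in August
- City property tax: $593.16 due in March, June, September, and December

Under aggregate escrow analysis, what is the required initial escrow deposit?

$2,335.26

Cushion = 2 × $488.07 = $976.14
Trial balance (start $0, +$488.07 each month, − disbursements):
  Aug: +$488.07 − $951.84 → -$463.77
  Sep: +$488.07 − $593.16 → -$568.86
  Oct: +$488.07 → -$80.79
  Nov: +$488.07 → $407.28
  Dec: +$488.07 − $593.16 → $302.19
  Jan: +$488.07 → $790.26
  Feb: +$488.07 − $2,532.36 → -$1,254.03
  Mar: +$488.07 − $593.16 → -$1,359.12
  Apr: +$488.07 → -$871.05
  May: +$488.07 → -$382.98
  Jun: +$488.07 − $593.16 → -$488.07
  Jul: +$488.07 → $0.00
Lowest trial balance = -$1,359.12 (Mar)
Initial deposit = cushion − low point = $976.14 − (-$1,359.12) = $2,335.26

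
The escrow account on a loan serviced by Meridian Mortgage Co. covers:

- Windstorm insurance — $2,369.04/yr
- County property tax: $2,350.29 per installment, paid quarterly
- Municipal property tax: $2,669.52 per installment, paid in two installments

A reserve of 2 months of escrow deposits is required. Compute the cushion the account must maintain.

$2,851.54

Windstorm insurance: $2,369.04 annually
County property tax: $2,350.29 × 4 = $9,401.16 annually
Municipal property tax: $2,669.52 × 2 = $5,339.04 annually
Annual escrow total = $17,109.24
Monthly escrow = $17,109.24 / 12 = $1,425.77
Cushion = 2 × $1,425.77 = $2,851.54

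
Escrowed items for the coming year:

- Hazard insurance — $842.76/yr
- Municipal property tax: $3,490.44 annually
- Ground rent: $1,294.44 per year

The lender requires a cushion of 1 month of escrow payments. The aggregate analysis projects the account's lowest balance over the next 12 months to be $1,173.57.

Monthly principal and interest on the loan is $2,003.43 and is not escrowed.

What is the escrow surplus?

Hazard insurance — $842.76/yr
Municipal property tax — $3,490.44/yr
Ground rent — $1,294.44/yr
Total per year = $5,627.64
Per month = $5,627.64 ÷ 12 = $468.97
Cushion = 1 × $468.97 = $468.97
Surplus = $1,173.57 − $468.97 = $704.60

$704.60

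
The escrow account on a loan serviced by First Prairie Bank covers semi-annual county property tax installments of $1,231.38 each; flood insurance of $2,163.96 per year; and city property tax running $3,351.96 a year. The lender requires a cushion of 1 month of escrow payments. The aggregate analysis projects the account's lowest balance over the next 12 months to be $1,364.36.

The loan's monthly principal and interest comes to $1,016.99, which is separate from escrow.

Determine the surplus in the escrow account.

$699.47

County property tax = $1,231.38 × 2 = $2,462.76
Flood insurance = $2,163.96
City property tax = $3,351.96
Yearly total = $2,462.76 + $2,163.96 + $3,351.96 = $7,978.68
Per month = $7,978.68 ÷ 12 = $664.89
Cushion = 1 × $664.89 = $664.89
Surplus = $1,364.36 − $664.89 = $699.47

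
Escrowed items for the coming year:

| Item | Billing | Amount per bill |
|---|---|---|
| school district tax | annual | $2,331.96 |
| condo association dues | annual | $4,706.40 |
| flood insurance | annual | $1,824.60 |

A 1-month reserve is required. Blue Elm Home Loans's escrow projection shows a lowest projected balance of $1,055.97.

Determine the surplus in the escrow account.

School district tax = $2,331.96/yr
Condo association dues = $4,706.40/yr
Flood insurance = $1,824.60/yr
Total annual escrow = $2,331.96 + $4,706.40 + $1,824.60 = $8,862.96
Per month = $8,862.96 ÷ 12 = $738.58
Required reserve = 1 × $738.58 = $738.58
Surplus = $1,055.97 − $738.58 = $317.39

$317.39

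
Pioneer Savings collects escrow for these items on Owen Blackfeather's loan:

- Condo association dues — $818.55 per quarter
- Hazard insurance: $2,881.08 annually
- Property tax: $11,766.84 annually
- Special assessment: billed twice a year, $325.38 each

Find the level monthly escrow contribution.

$1,547.74

Condo association dues = $818.55 × 4 = $3,274.20/yr
Hazard insurance = $2,881.08/yr
Property tax = $11,766.84/yr
Special assessment = $325.38 × 2 = $650.76/yr
Total per year = $18,572.88
Monthly escrow = $18,572.88 ÷ 12 = $1,547.74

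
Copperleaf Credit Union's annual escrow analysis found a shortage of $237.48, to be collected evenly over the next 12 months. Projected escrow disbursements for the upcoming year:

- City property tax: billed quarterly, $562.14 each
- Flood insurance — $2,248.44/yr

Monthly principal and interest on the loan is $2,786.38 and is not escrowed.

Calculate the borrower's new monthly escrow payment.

City property tax: $562.14 × 4 = $2,248.56
Flood insurance: $2,248.44
Yearly total = $4,497.00
Monthly escrow = $4,497.00 / 12 = $374.75
Shortage spread = $237.48 ÷ 12 = $19.79/mo
Adjusted monthly = $374.75 + $19.79 = $394.54

$394.54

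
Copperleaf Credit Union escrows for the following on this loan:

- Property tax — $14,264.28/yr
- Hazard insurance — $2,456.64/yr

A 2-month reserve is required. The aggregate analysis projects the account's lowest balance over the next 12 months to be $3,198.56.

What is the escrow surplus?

$411.74

Property tax: $14,264.28
Hazard insurance: $2,456.64
Combined annual = $14,264.28 + $2,456.64 = $16,720.92
Monthly escrow = $16,720.92 ÷ 12 = $1,393.41
Required cushion = 2 × $1,393.41 = $2,786.82
Surplus = $3,198.56 − $2,786.82 = $411.74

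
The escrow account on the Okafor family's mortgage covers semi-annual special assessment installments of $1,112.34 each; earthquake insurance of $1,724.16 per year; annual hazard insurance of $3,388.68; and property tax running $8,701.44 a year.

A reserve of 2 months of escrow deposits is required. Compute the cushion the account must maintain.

Special assessment: $1,112.34 × 2 = $2,224.68/yr
Earthquake insurance: $1,724.16/yr
Hazard insurance: $3,388.68/yr
Property tax: $8,701.44/yr
Total per year = $2,224.68 + $1,724.16 + $3,388.68 + $8,701.44 = $16,038.96
Monthly = $16,038.96 ÷ 12 = $1,336.58
Reserve = 2 × $1,336.58 = $2,673.16

$2,673.16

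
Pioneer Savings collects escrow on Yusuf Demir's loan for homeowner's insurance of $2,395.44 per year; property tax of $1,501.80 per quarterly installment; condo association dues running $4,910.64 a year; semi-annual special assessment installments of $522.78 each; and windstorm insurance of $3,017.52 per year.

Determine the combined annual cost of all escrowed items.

Homeowner's insurance = $2,395.44 per year
Property tax = $1,501.80 × 4 = $6,007.20 per year
Condo association dues = $4,910.64 per year
Special assessment = $522.78 × 2 = $1,045.56 per year
Windstorm insurance = $3,017.52 per year
Total annual escrow = $17,376.36

$17,376.36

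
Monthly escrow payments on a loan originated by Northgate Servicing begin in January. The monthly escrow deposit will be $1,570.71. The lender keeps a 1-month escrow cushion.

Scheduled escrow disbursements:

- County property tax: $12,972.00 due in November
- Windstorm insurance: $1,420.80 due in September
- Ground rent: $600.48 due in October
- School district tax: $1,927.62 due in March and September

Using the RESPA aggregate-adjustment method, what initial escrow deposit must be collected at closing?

Cushion = 1 × $1,570.71 = $1,570.71
Trial balance (start $0, +$1,570.71 each month, − disbursements):
  Jan: +$1,570.71 → $1,570.71
  Feb: +$1,570.71 → $3,141.42
  Mar: +$1,570.71 − $1,927.62 → $2,784.51
  Apr: +$1,570.71 → $4,355.22
  May: +$1,570.71 → $5,925.93
  Jun: +$1,570.71 → $7,496.64
  Jul: +$1,570.71 → $9,067.35
  Aug: +$1,570.71 → $10,638.06
  Sep: +$1,570.71 − $3,348.42 → $8,860.35
  Oct: +$1,570.71 − $600.48 → $9,830.58
  Nov: +$1,570.71 − $12,972.00 → -$1,570.71
  Dec: +$1,570.71 → $0.00
Lowest trial balance = -$1,570.71 (Nov)
Initial deposit = cushion − low point = $1,570.71 − (-$1,570.71) = $3,141.42

$3,141.42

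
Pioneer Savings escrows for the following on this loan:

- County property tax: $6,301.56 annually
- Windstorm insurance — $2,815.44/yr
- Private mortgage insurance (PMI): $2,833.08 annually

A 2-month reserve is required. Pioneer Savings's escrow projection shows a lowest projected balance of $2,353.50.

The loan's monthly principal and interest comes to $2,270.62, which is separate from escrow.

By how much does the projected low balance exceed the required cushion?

$361.82

County property tax: $6,301.56 per year
Windstorm insurance: $2,815.44 per year
Private mortgage insurance (PMI): $2,833.08 per year
Annual escrow total = $11,950.08
Monthly escrow = $11,950.08 / 12 = $995.84
Cushion = 2 × $995.84 = $1,991.68
Excess over cushion: $2,353.50 − $1,991.68 = $361.82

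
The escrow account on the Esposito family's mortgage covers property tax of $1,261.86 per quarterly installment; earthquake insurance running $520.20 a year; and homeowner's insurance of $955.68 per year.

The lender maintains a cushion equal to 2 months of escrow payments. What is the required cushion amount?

Property tax: $1,261.86 × 4 = $5,047.44/yr
Earthquake insurance: $520.20/yr
Homeowner's insurance: $955.68/yr
Yearly total = $5,047.44 + $520.20 + $955.68 = $6,523.32
Per month = $6,523.32 ÷ 12 = $543.61
Reserve = 2 × $543.61 = $1,087.22

$1,087.22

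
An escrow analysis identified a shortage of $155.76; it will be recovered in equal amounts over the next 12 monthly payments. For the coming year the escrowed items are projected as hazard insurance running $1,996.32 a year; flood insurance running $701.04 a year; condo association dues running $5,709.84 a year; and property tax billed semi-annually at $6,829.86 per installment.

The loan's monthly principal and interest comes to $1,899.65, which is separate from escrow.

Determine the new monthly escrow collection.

$1,851.89

Hazard insurance = $1,996.32 per year
Flood insurance = $701.04 per year
Condo association dues = $5,709.84 per year
Property tax = $6,829.86 × 2 = $13,659.72 per year
Yearly total = $1,996.32 + $701.04 + $5,709.84 + $13,659.72 = $22,066.92
Base monthly escrow = $22,066.92 / 12 = $1,838.91
Shortage spread = $155.76 / 12 = $12.98/mo
Adjusted monthly = $1,838.91 + $12.98 = $1,851.89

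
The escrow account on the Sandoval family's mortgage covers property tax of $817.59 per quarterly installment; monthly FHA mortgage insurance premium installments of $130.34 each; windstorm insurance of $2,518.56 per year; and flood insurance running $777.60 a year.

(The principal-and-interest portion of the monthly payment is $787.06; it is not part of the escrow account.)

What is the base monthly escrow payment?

$677.55

Property tax: $817.59 × 4 = $3,270.36/yr
FHA mortgage insurance premium: $130.34 × 12 = $1,564.08/yr
Windstorm insurance: $2,518.56/yr
Flood insurance: $777.60/yr
Total annual escrow = $3,270.36 + $1,564.08 + $2,518.56 + $777.60 = $8,130.60
Per month = $8,130.60 ÷ 12 = $677.55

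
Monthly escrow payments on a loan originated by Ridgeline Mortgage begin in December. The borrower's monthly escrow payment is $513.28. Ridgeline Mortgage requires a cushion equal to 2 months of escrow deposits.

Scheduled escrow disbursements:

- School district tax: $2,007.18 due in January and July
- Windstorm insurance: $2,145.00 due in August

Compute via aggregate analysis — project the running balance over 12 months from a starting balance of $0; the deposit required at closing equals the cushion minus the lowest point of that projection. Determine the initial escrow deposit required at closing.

$2,566.40

Cushion = 2 × $513.28 = $1,026.56
Trial balance (start $0, +$513.28 each month, − disbursements):
  Dec: +$513.28 → $513.28
  Jan: +$513.28 − $2,007.18 → -$980.62
  Feb: +$513.28 → -$467.34
  Mar: +$513.28 → $45.94
  Apr: +$513.28 → $559.22
  May: +$513.28 → $1,072.50
  Jun: +$513.28 → $1,585.78
  Jul: +$513.28 − $2,007.18 → $91.88
  Aug: +$513.28 − $2,145.00 → -$1,539.84
  Sep: +$513.28 → -$1,026.56
  Oct: +$513.28 → -$513.28
  Nov: +$513.28 → $0.00
Lowest trial balance = -$1,539.84 (Aug)
Initial deposit = cushion − low point = $1,026.56 − (-$1,539.84) = $2,566.40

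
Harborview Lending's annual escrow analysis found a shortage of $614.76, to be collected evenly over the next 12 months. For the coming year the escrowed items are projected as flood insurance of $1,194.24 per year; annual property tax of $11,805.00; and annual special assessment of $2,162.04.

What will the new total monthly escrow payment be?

$1,314.67

Flood insurance: $1,194.24 annually
Property tax: $11,805.00 annually
Special assessment: $2,162.04 annually
Total annual escrow = $1,194.24 + $11,805.00 + $2,162.04 = $15,161.28
Per month = $15,161.28 / 12 = $1,263.44
Monthly shortage recovery: $614.76 / 12 = $51.23
New monthly escrow = $1,263.44 + $51.23 = $1,314.67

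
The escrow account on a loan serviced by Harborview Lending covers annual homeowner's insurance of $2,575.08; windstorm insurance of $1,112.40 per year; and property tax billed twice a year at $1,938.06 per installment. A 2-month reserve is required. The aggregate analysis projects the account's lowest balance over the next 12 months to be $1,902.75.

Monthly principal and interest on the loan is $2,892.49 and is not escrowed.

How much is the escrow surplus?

$642.15

Homeowner's insurance — $2,575.08 per year
Windstorm insurance — $1,112.40 per year
Property tax — $1,938.06 × 2 = $3,876.12 per year
Total per year = $2,575.08 + $1,112.40 + $3,876.12 = $7,563.60
Monthly = $7,563.60 ÷ 12 = $630.30
Cushion = 2 × $630.30 = $1,260.60
Surplus = $1,902.75 − $1,260.60 = $642.15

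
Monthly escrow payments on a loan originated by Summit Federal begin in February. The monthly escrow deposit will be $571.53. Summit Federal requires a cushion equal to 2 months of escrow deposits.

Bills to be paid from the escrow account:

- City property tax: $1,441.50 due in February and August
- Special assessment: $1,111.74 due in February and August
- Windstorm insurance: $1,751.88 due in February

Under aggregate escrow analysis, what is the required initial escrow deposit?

Cushion = 2 × $571.53 = $1,143.06
Trial balance (start $0, +$571.53 each month, − disbursements):
  Feb: +$571.53 − $4,305.12 → -$3,733.59
  Mar: +$571.53 → -$3,162.06
  Apr: +$571.53 → -$2,590.53
  May: +$571.53 → -$2,019.00
  Jun: +$571.53 → -$1,447.47
  Jul: +$571.53 → -$875.94
  Aug: +$571.53 − $2,553.24 → -$2,857.65
  Sep: +$571.53 → -$2,286.12
  Oct: +$571.53 → -$1,714.59
  Nov: +$571.53 → -$1,143.06
  Dec: +$571.53 → -$571.53
  Jan: +$571.53 → $0.00
Lowest trial balance = -$3,733.59 (Feb)
Initial deposit = cushion − low point = $1,143.06 − (-$3,733.59) = $4,876.65

$4,876.65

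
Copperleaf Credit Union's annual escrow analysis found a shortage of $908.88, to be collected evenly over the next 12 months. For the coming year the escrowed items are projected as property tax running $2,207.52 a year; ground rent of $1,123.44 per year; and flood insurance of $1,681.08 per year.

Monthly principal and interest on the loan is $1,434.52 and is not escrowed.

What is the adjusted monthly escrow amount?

Property tax: $2,207.52/yr
Ground rent: $1,123.44/yr
Flood insurance: $1,681.08/yr
Combined annual = $2,207.52 + $1,123.44 + $1,681.08 = $5,012.04
Monthly = $5,012.04 ÷ 12 = $417.67
Shortage spread = $908.88 / 12 = $75.74/mo
New monthly escrow = $417.67 + $75.74 = $493.41

$493.41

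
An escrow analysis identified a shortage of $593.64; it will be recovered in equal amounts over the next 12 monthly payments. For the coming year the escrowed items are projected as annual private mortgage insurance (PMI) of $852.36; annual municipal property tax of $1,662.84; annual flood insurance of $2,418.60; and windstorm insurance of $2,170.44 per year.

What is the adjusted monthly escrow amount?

Private mortgage insurance (PMI) — $852.36
Municipal property tax — $1,662.84
Flood insurance — $2,418.60
Windstorm insurance — $2,170.44
Total annual escrow = $852.36 + $1,662.84 + $2,418.60 + $2,170.44 = $7,104.24
Monthly escrow = $7,104.24 / 12 = $592.02
Monthly shortage recovery: $593.64 ÷ 12 = $49.47
New monthly escrow = $592.02 + $49.47 = $641.49

$641.49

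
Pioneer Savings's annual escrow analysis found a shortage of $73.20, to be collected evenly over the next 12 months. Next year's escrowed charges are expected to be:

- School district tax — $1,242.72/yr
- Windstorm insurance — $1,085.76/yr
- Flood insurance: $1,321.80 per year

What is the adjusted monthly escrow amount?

School district tax: $1,242.72 per year
Windstorm insurance: $1,085.76 per year
Flood insurance: $1,321.80 per year
Total annual escrow = $3,650.28
Per month = $3,650.28 ÷ 12 = $304.19
Shortage spread = $73.20 / 12 = $6.10/mo
New monthly escrow = $304.19 + $6.10 = $310.29

$310.29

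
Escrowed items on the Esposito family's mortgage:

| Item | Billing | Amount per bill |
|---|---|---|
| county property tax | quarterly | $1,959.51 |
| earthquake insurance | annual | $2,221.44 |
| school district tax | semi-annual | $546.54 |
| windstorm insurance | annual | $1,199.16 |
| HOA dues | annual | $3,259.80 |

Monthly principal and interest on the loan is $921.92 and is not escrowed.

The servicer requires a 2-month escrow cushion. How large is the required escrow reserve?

$2,601.92

County property tax = $1,959.51 × 4 = $7,838.04 annually
Earthquake insurance = $2,221.44 annually
School district tax = $546.54 × 2 = $1,093.08 annually
Windstorm insurance = $1,199.16 annually
HOA dues = $3,259.80 annually
Annual escrow total = $7,838.04 + $2,221.44 + $1,093.08 + $1,199.16 + $3,259.80 = $15,611.52
Monthly = $15,611.52 / 12 = $1,300.96
Required cushion = 2 × $1,300.96 = $2,601.92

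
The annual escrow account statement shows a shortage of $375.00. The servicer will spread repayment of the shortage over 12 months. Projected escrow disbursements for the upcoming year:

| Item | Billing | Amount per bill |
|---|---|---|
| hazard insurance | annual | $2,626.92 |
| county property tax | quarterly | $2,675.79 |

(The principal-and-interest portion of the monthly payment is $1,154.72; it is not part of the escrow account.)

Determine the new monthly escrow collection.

Hazard insurance: $2,626.92 per year
County property tax: $2,675.79 × 4 = $10,703.16 per year
Annual escrow total = $13,330.08
Per month = $13,330.08 ÷ 12 = $1,110.84
Monthly shortage recovery: $375.00 ÷ 12 = $31.25
Adjusted monthly = $1,110.84 + $31.25 = $1,142.09

$1,142.09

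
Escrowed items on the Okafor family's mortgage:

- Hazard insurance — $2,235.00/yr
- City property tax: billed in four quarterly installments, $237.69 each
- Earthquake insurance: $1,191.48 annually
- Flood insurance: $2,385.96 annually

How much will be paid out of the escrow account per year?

$6,763.20

Hazard insurance — $2,235.00/yr
City property tax — $237.69 × 4 = $950.76/yr
Earthquake insurance — $1,191.48/yr
Flood insurance — $2,385.96/yr
Combined annual = $2,235.00 + $950.76 + $1,191.48 + $2,385.96 = $6,763.20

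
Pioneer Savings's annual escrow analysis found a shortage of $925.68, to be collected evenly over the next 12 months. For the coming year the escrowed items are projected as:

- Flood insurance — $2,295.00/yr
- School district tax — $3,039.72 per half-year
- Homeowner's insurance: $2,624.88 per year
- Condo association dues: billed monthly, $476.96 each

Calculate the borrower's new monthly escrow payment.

Flood insurance: $2,295.00 annually
School district tax: $3,039.72 × 2 = $6,079.44 annually
Homeowner's insurance: $2,624.88 annually
Condo association dues: $476.96 × 12 = $5,723.52 annually
Annual escrow total = $2,295.00 + $6,079.44 + $2,624.88 + $5,723.52 = $16,722.84
Monthly escrow = $16,722.84 ÷ 12 = $1,393.57
Shortage spread = $925.68 / 12 = $77.14/mo
Adjusted monthly = $1,393.57 + $77.14 = $1,470.71

$1,470.71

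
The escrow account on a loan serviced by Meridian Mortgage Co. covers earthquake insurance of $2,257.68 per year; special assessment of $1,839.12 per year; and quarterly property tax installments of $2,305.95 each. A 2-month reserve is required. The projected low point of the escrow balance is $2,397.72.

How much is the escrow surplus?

Earthquake insurance — $2,257.68 per year
Special assessment — $1,839.12 per year
Property tax — $2,305.95 × 4 = $9,223.80 per year
Combined annual = $2,257.68 + $1,839.12 + $9,223.80 = $13,320.60
Monthly escrow = $13,320.60 ÷ 12 = $1,110.05
Cushion = 2 × $1,110.05 = $2,220.10
Excess over cushion: $2,397.72 − $2,220.10 = $177.62

$177.62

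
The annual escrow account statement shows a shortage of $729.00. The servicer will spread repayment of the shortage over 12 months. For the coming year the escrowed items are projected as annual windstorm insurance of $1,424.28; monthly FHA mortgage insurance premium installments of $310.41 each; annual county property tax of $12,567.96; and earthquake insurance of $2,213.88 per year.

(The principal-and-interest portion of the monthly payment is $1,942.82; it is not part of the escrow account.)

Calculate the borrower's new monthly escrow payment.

$1,721.67

Windstorm insurance = $1,424.28 annually
FHA mortgage insurance premium = $310.41 × 12 = $3,724.92 annually
County property tax = $12,567.96 annually
Earthquake insurance = $2,213.88 annually
Annual escrow total = $1,424.28 + $3,724.92 + $12,567.96 + $2,213.88 = $19,931.04
Per month = $19,931.04 ÷ 12 = $1,660.92
Shortage spread = $729.00 / 12 = $60.75/mo
Adjusted monthly = $1,660.92 + $60.75 = $1,721.67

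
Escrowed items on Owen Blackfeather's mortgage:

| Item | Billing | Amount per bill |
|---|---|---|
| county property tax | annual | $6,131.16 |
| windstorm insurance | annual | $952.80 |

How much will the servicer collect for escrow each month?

$590.33

County property tax — $6,131.16/yr
Windstorm insurance — $952.80/yr
Total per year = $7,083.96
Monthly escrow = $7,083.96 / 12 = $590.33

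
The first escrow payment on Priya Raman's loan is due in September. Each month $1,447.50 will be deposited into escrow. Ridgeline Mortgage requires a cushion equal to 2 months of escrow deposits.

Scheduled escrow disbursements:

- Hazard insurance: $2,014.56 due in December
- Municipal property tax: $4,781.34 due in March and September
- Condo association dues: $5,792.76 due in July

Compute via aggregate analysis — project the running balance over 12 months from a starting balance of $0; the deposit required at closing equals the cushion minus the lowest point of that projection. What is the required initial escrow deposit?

$6,228.84

Cushion = 2 × $1,447.50 = $2,895.00
Trial balance (start $0, +$1,447.50 each month, − disbursements):
  Sep: +$1,447.50 − $4,781.34 → -$3,333.84
  Oct: +$1,447.50 → -$1,886.34
  Nov: +$1,447.50 → -$438.84
  Dec: +$1,447.50 − $2,014.56 → -$1,005.90
  Jan: +$1,447.50 → $441.60
  Feb: +$1,447.50 → $1,889.10
  Mar: +$1,447.50 − $4,781.34 → -$1,444.74
  Apr: +$1,447.50 → $2.76
  May: +$1,447.50 → $1,450.26
  Jun: +$1,447.50 → $2,897.76
  Jul: +$1,447.50 − $5,792.76 → -$1,447.50
  Aug: +$1,447.50 → $0.00
Lowest trial balance = -$3,333.84 (Sep)
Initial deposit = cushion − low point = $2,895.00 − (-$3,333.84) = $6,228.84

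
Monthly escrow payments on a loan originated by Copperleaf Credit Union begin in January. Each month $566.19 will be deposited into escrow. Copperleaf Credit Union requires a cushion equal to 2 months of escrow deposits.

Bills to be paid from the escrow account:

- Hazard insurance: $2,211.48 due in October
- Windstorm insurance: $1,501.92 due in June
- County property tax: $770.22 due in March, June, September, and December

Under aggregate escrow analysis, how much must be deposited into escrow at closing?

$1,494.54

Cushion = 2 × $566.19 = $1,132.38
Trial balance (start $0, +$566.19 each month, − disbursements):
  Jan: +$566.19 → $566.19
  Feb: +$566.19 → $1,132.38
  Mar: +$566.19 − $770.22 → $928.35
  Apr: +$566.19 → $1,494.54
  May: +$566.19 → $2,060.73
  Jun: +$566.19 − $2,272.14 → $354.78
  Jul: +$566.19 → $920.97
  Aug: +$566.19 → $1,487.16
  Sep: +$566.19 − $770.22 → $1,283.13
  Oct: +$566.19 − $2,211.48 → -$362.16
  Nov: +$566.19 → $204.03
  Dec: +$566.19 − $770.22 → $0.00
Lowest trial balance = -$362.16 (Oct)
Initial deposit = cushion − low point = $1,132.38 − (-$362.16) = $1,494.54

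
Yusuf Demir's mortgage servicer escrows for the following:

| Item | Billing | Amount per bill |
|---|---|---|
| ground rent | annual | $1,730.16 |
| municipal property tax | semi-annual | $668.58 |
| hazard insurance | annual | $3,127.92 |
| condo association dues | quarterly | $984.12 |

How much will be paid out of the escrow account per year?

Ground rent = $1,730.16 annually
Municipal property tax = $668.58 × 2 = $1,337.16 annually
Hazard insurance = $3,127.92 annually
Condo association dues = $984.12 × 4 = $3,936.48 annually
Total per year = $1,730.16 + $1,337.16 + $3,127.92 + $3,936.48 = $10,131.72

$10,131.72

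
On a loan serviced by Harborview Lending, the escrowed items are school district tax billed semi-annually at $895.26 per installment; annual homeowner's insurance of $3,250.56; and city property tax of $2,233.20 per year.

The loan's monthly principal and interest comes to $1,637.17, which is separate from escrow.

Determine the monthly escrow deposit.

$606.19

School district tax — $895.26 × 2 = $1,790.52
Homeowner's insurance — $3,250.56
City property tax — $2,233.20
Total per year = $7,274.28
Per month = $7,274.28 ÷ 12 = $606.19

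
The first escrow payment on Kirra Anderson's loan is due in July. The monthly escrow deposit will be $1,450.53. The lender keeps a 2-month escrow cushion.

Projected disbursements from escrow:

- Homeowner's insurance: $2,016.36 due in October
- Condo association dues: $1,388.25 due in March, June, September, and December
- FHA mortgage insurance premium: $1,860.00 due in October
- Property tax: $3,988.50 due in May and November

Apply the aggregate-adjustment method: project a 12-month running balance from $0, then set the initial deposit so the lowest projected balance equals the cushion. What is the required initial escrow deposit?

Cushion = 2 × $1,450.53 = $2,901.06
Trial balance (start $0, +$1,450.53 each month, − disbursements):
  Jul: +$1,450.53 → $1,450.53
  Aug: +$1,450.53 → $2,901.06
  Sep: +$1,450.53 − $1,388.25 → $2,963.34
  Oct: +$1,450.53 − $3,876.36 → $537.51
  Nov: +$1,450.53 − $3,988.50 → -$2,000.46
  Dec: +$1,450.53 − $1,388.25 → -$1,938.18
  Jan: +$1,450.53 → -$487.65
  Feb: +$1,450.53 → $962.88
  Mar: +$1,450.53 − $1,388.25 → $1,025.16
  Apr: +$1,450.53 → $2,475.69
  May: +$1,450.53 − $3,988.50 → -$62.28
  Jun: +$1,450.53 − $1,388.25 → $0.00
Lowest trial balance = -$2,000.46 (Nov)
Initial deposit = cushion − low point = $2,901.06 − (-$2,000.46) = $4,901.52

$4,901.52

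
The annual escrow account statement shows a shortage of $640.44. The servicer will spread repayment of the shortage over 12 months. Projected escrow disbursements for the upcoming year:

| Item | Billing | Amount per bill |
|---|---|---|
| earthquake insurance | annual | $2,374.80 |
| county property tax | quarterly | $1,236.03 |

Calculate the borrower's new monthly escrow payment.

$663.28

Earthquake insurance = $2,374.80
County property tax = $1,236.03 × 4 = $4,944.12
Total annual escrow = $7,318.92
Per month = $7,318.92 ÷ 12 = $609.91
Shortage spread = $640.44 / 12 = $53.37/mo
New monthly escrow = $609.91 + $53.37 = $663.28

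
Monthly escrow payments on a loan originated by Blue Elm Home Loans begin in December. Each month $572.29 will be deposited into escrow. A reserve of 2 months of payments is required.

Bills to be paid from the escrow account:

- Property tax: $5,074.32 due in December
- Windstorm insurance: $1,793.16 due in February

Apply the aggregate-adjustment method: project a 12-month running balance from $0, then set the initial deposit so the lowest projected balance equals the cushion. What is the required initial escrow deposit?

Cushion = 2 × $572.29 = $1,144.58
Trial balance (start $0, +$572.29 each month, − disbursements):
  Dec: +$572.29 − $5,074.32 → -$4,502.03
  Jan: +$572.29 → -$3,929.74
  Feb: +$572.29 − $1,793.16 → -$5,150.61
  Mar: +$572.29 → -$4,578.32
  Apr: +$572.29 → -$4,006.03
  May: +$572.29 → -$3,433.74
  Jun: +$572.29 → -$2,861.45
  Jul: +$572.29 → -$2,289.16
  Aug: +$572.29 → -$1,716.87
  Sep: +$572.29 → -$1,144.58
  Oct: +$572.29 → -$572.29
  Nov: +$572.29 → $0.00
Lowest trial balance = -$5,150.61 (Feb)
Initial deposit = cushion − low point = $1,144.58 − (-$5,150.61) = $6,295.19

$6,295.19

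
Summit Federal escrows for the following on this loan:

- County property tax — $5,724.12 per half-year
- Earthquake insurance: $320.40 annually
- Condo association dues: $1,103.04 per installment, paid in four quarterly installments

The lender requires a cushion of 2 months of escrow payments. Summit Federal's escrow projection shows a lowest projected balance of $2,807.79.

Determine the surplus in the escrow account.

County property tax = $5,724.12 × 2 = $11,448.24/yr
Earthquake insurance = $320.40/yr
Condo association dues = $1,103.04 × 4 = $4,412.16/yr
Total annual escrow = $16,180.80
Monthly escrow = $16,180.80 ÷ 12 = $1,348.40
Required reserve = 2 × $1,348.40 = $2,696.80
Surplus = $2,807.79 − $2,696.80 = $110.99

$110.99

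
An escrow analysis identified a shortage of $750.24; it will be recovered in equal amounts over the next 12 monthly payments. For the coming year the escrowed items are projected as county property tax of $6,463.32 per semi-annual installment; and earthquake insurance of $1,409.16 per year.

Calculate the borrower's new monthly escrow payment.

County property tax — $6,463.32 × 2 = $12,926.64
Earthquake insurance — $1,409.16
Combined annual = $14,335.80
Monthly = $14,335.80 / 12 = $1,194.65
Monthly shortage recovery: $750.24 ÷ 12 = $62.52
Adjusted monthly = $1,194.65 + $62.52 = $1,257.17

$1,257.17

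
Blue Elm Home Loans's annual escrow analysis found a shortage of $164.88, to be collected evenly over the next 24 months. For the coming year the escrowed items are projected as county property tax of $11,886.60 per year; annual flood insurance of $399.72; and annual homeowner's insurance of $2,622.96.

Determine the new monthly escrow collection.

$1,249.31

County property tax = $11,886.60
Flood insurance = $399.72
Homeowner's insurance = $2,622.96
Yearly total = $11,886.60 + $399.72 + $2,622.96 = $14,909.28
Per month = $14,909.28 ÷ 12 = $1,242.44
Shortage per month = $164.88 ÷ 24 = $6.87
New monthly escrow = $1,242.44 + $6.87 = $1,249.31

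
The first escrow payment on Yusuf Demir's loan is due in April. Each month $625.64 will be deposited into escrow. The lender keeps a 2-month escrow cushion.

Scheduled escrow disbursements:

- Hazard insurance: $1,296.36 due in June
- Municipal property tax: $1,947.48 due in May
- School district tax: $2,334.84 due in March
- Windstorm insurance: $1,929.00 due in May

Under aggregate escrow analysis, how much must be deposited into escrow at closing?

Cushion = 2 × $625.64 = $1,251.28
Trial balance (start $0, +$625.64 each month, − disbursements):
  Apr: +$625.64 → $625.64
  May: +$625.64 − $3,876.48 → -$2,625.20
  Jun: +$625.64 − $1,296.36 → -$3,295.92
  Jul: +$625.64 → -$2,670.28
  Aug: +$625.64 → -$2,044.64
  Sep: +$625.64 → -$1,419.00
  Oct: +$625.64 → -$793.36
  Nov: +$625.64 → -$167.72
  Dec: +$625.64 → $457.92
  Jan: +$625.64 → $1,083.56
  Feb: +$625.64 → $1,709.20
  Mar: +$625.64 − $2,334.84 → $0.00
Lowest trial balance = -$3,295.92 (Jun)
Initial deposit = cushion − low point = $1,251.28 − (-$3,295.92) = $4,547.20

$4,547.20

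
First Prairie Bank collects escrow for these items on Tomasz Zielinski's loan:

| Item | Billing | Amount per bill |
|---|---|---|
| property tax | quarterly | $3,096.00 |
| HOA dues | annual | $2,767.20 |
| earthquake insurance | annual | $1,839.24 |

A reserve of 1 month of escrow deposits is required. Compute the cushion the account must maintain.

Property tax = $3,096.00 × 4 = $12,384.00 per year
HOA dues = $2,767.20 per year
Earthquake insurance = $1,839.24 per year
Yearly total = $16,990.44
Monthly = $16,990.44 / 12 = $1,415.87
Cushion = 1 × $1,415.87 = $1,415.87

$1,415.87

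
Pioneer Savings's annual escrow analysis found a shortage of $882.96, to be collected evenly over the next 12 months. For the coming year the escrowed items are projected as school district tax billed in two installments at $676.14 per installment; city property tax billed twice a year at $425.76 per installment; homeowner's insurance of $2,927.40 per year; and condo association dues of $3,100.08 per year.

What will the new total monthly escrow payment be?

School district tax: $676.14 × 2 = $1,352.28 per year
City property tax: $425.76 × 2 = $851.52 per year
Homeowner's insurance: $2,927.40 per year
Condo association dues: $3,100.08 per year
Annual escrow total = $1,352.28 + $851.52 + $2,927.40 + $3,100.08 = $8,231.28
Monthly escrow = $8,231.28 / 12 = $685.94
Shortage spread = $882.96 ÷ 12 = $73.58/mo
Adjusted monthly = $685.94 + $73.58 = $759.52

$759.52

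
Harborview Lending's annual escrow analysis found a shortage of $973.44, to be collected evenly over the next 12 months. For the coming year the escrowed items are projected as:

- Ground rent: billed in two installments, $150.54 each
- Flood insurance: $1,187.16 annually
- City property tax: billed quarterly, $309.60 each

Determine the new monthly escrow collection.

Ground rent: $150.54 × 2 = $301.08/yr
Flood insurance: $1,187.16/yr
City property tax: $309.60 × 4 = $1,238.40/yr
Annual escrow total = $301.08 + $1,187.16 + $1,238.40 = $2,726.64
Base monthly escrow = $2,726.64 ÷ 12 = $227.22
Monthly shortage recovery: $973.44 / 12 = $81.12
New monthly escrow = $227.22 + $81.12 = $308.34

$308.34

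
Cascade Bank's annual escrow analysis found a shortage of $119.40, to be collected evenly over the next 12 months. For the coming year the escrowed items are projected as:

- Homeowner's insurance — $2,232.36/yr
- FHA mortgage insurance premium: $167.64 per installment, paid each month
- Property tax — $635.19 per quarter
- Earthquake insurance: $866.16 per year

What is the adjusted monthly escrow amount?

Homeowner's insurance: $2,232.36 annually
FHA mortgage insurance premium: $167.64 × 12 = $2,011.68 annually
Property tax: $635.19 × 4 = $2,540.76 annually
Earthquake insurance: $866.16 annually
Combined annual = $2,232.36 + $2,011.68 + $2,540.76 + $866.16 = $7,650.96
Monthly escrow = $7,650.96 / 12 = $637.58
Shortage spread = $119.40 ÷ 12 = $9.95/mo
Adjusted monthly = $637.58 + $9.95 = $647.53

$647.53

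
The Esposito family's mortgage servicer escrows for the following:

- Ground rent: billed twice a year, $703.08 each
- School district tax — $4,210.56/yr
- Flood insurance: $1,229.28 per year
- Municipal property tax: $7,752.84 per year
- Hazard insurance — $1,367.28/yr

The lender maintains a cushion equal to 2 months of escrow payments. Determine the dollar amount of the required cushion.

$2,661.02

Ground rent — $703.08 × 2 = $1,406.16
School district tax — $4,210.56
Flood insurance — $1,229.28
Municipal property tax — $7,752.84
Hazard insurance — $1,367.28
Combined annual = $15,966.12
Base monthly escrow = $15,966.12 / 12 = $1,330.51
Required cushion = 2 × $1,330.51 = $2,661.02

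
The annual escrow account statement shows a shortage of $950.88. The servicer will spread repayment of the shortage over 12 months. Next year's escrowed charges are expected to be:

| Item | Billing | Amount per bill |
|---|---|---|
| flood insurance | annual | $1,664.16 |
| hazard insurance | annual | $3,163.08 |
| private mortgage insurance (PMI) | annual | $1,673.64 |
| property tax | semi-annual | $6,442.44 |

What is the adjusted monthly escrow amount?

$1,694.72

Flood insurance — $1,664.16
Hazard insurance — $3,163.08
Private mortgage insurance (PMI) — $1,673.64
Property tax — $6,442.44 × 2 = $12,884.88
Annual escrow total = $1,664.16 + $3,163.08 + $1,673.64 + $12,884.88 = $19,385.76
Per month = $19,385.76 ÷ 12 = $1,615.48
Shortage per month = $950.88 / 12 = $79.24
New monthly escrow = $1,615.48 + $79.24 = $1,694.72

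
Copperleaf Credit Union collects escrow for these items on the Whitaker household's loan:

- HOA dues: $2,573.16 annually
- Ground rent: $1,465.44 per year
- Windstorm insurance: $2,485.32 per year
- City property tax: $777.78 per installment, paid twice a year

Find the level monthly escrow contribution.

HOA dues — $2,573.16 per year
Ground rent — $1,465.44 per year
Windstorm insurance — $2,485.32 per year
City property tax — $777.78 × 2 = $1,555.56 per year
Yearly total = $2,573.16 + $1,465.44 + $2,485.32 + $1,555.56 = $8,079.48
Per month = $8,079.48 ÷ 12 = $673.29

$673.29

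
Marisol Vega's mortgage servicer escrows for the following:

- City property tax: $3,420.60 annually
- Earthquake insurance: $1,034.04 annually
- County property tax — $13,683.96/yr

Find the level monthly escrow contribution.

City property tax = $3,420.60 per year
Earthquake insurance = $1,034.04 per year
County property tax = $13,683.96 per year
Total annual escrow = $3,420.60 + $1,034.04 + $13,683.96 = $18,138.60
Monthly = $18,138.60 ÷ 12 = $1,511.55

$1,511.55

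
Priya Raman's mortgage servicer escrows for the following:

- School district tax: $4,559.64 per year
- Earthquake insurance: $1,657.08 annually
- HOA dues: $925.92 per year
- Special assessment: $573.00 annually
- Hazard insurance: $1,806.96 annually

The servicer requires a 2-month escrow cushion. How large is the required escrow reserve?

$1,587.10

School district tax: $4,559.64 per year
Earthquake insurance: $1,657.08 per year
HOA dues: $925.92 per year
Special assessment: $573.00 per year
Hazard insurance: $1,806.96 per year
Total per year = $4,559.64 + $1,657.08 + $925.92 + $573.00 + $1,806.96 = $9,522.60
Base monthly escrow = $9,522.60 / 12 = $793.55
Reserve = 2 × $793.55 = $1,587.10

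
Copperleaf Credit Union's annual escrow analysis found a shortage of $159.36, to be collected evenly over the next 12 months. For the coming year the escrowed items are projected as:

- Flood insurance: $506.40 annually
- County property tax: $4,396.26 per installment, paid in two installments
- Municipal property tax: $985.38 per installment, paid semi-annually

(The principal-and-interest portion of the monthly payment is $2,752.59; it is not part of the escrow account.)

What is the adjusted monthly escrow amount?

Flood insurance = $506.40/yr
County property tax = $4,396.26 × 2 = $8,792.52/yr
Municipal property tax = $985.38 × 2 = $1,970.76/yr
Total annual escrow = $506.40 + $8,792.52 + $1,970.76 = $11,269.68
Per month = $11,269.68 / 12 = $939.14
Shortage per month = $159.36 / 12 = $13.28
Adjusted monthly = $939.14 + $13.28 = $952.42

$952.42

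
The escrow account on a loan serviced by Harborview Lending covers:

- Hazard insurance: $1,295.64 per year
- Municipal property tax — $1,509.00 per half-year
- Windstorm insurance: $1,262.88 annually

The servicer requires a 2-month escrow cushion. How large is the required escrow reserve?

Hazard insurance — $1,295.64
Municipal property tax — $1,509.00 × 2 = $3,018.00
Windstorm insurance — $1,262.88
Annual escrow total = $5,576.52
Monthly escrow = $5,576.52 ÷ 12 = $464.71
Required cushion = 2 × $464.71 = $929.42

$929.42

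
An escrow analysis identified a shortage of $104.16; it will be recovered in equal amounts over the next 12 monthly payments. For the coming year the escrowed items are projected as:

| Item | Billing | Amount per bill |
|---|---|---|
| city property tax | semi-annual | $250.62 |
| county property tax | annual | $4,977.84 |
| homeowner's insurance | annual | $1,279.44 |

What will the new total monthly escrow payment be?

$571.89

City property tax — $250.62 × 2 = $501.24/yr
County property tax — $4,977.84/yr
Homeowner's insurance — $1,279.44/yr
Total annual escrow = $6,758.52
Monthly escrow = $6,758.52 / 12 = $563.21
Monthly shortage recovery: $104.16 ÷ 12 = $8.68
Adjusted monthly = $563.21 + $8.68 = $571.89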